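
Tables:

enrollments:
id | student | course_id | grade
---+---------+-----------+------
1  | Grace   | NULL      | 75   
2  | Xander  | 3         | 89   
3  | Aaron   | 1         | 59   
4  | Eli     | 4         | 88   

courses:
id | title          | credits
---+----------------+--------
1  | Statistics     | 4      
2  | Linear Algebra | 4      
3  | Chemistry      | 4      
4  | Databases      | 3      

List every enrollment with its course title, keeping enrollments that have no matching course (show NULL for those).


LEFT JOIN keeps every row from enrollments (the left table); where course_id has no match in courses, the course columns become NULL. Walk through each enrollment:
  - enrollment 1 (Grace): course_id=NULL, no match -> kept with NULL
  - enrollment 2 (Xander): course_id=3 -> matches Chemistry
  - enrollment 3 (Aaron): course_id=1 -> matches Statistics
  - enrollment 4 (Eli): course_id=4 -> matches Databases
All 4 rows appear; 1 has NULL course.

SQL:
SELECT a.student, b.title AS course
FROM enrollments a
LEFT JOIN courses b ON a.course_id = b.id

Result:
student | course    
--------+-----------
Grace   | NULL      
Xander  | Chemistry 
Aaron   | Statistics
Eli     | Databases 


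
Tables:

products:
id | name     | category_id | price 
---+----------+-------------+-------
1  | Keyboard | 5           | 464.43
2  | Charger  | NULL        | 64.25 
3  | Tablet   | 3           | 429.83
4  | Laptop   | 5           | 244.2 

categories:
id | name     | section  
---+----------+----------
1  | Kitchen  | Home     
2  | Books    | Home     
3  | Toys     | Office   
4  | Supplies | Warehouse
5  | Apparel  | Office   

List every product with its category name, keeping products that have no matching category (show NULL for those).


LEFT JOIN keeps every row from products (the left table); where category_id has no match in categories, the category columns become NULL. Walk through each product:
  - product 1 (Keyboard): category_id=5 -> matches Apparel
  - product 2 (Charger): category_id=NULL, no match -> kept with NULL
  - product 3 (Tablet): category_id=3 -> matches Toys
  - product 4 (Laptop): category_id=5 -> matches Apparel
All 4 rows appear; 1 has NULL category.

SQL:
SELECT a.name, b.name AS category
FROM products a
LEFT JOIN categories b ON a.category_id = b.id

Result:
name     | category
---------+---------
Keyboard | Apparel 
Charger  | NULL    
Tablet   | Toys    
Laptop   | Apparel 


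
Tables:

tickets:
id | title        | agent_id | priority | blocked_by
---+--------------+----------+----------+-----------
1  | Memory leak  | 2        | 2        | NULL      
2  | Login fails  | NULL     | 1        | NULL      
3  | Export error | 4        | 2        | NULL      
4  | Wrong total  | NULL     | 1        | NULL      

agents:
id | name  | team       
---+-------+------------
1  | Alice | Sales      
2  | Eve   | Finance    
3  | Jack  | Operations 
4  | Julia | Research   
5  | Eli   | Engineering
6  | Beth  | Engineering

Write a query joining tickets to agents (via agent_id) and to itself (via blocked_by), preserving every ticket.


Two LEFT JOINs from the same base table tickets: one to agents via agent_id, one to tickets itself via blocked_by. Both are LEFT so every ticket is preserved.
Match against agents:
  - ticket 1 (Memory leak): agent_id=2 -> matches Eve
  - ticket 2 (Login fails): agent_id=NULL, no match -> kept with NULL
  - ticket 3 (Export error): agent_id=4 -> matches Julia
  - ticket 4 (Wrong total): agent_id=NULL, no match -> kept with NULL
Match against tickets (self):
  - ticket 1 (Memory leak): blocked_by=NULL -> NULL
  - ticket 2 (Login fails): blocked_by=NULL -> NULL
  - ticket 3 (Export error): blocked_by=NULL -> NULL
  - ticket 4 (Wrong total): blocked_by=NULL -> NULL

SQL:
SELECT a.title, b.name AS agent, c.title AS blocked_by
FROM tickets a
LEFT JOIN agents b ON a.agent_id = b.id
LEFT JOIN tickets c ON a.blocked_by = c.id

Result:
title        | agent | blocked_by
-------------+-------+-----------
Memory leak  | Eve   | NULL      
Login fails  | NULL  | NULL      
Export error | Julia | NULL      
Wrong total  | NULL  | NULL      


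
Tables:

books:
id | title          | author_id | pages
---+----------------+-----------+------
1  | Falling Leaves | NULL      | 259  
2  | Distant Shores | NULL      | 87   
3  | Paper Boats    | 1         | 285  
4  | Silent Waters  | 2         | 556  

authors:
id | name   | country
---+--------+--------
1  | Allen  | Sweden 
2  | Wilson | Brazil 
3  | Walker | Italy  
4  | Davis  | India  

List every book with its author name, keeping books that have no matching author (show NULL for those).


LEFT JOIN keeps every row from books (the left table); where author_id has no match in authors, the author columns become NULL. Walk through each book:
  - book 1 (Falling Leaves): author_id=NULL, no match -> kept with NULL
  - book 2 (Distant Shores): author_id=NULL, no match -> kept with NULL
  - book 3 (Paper Boats): author_id=1 -> matches Allen
  - book 4 (Silent Waters): author_id=2 -> matches Wilson
All 4 rows appear; 2 have NULL author.

SQL:
SELECT a.title, b.name AS author
FROM books a
LEFT JOIN authors b ON a.author_id = b.id

Result:
title          | author
---------------+-------
Falling Leaves | NULL  
Distant Shores | NULL  
Paper Boats    | Allen 
Silent Waters  | Wilson


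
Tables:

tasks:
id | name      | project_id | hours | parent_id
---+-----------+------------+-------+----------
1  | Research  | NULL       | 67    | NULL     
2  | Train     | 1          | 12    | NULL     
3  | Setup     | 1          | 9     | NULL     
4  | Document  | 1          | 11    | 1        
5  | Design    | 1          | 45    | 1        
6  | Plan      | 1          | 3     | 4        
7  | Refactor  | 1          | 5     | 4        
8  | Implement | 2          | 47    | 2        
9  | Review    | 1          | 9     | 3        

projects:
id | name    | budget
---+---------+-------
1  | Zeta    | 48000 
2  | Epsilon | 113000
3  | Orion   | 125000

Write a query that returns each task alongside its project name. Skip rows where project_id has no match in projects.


INNER JOIN keeps only tasks rows whose project_id matches an id in projects. Walk through each task:
  - task 1 (Research): project_id=NULL, no match -> dropped
  - task 2 (Train): project_id=1 -> matches Zeta
  - task 3 (Setup): project_id=1 -> matches Zeta
  - task 4 (Document): project_id=1 -> matches Zeta
  - task 5 (Design): project_id=1 -> matches Zeta
  - task 6 (Plan): project_id=1 -> matches Zeta
  - task 7 (Refactor): project_id=1 -> matches Zeta
  - task 8 (Implement): project_id=2 -> matches Epsilon
  - task 9 (Review): project_id=1 -> matches Zeta
So 1 of 9 rows is dropped.

SQL:
SELECT a.name, b.name AS project
FROM tasks a
INNER JOIN projects b ON a.project_id = b.id

Result:
name      | project
----------+--------
Train     | Zeta   
Setup     | Zeta   
Document  | Zeta   
Design    | Zeta   
Plan      | Zeta   
Refactor  | Zeta   
Implement | Epsilon
Review    | Zeta   


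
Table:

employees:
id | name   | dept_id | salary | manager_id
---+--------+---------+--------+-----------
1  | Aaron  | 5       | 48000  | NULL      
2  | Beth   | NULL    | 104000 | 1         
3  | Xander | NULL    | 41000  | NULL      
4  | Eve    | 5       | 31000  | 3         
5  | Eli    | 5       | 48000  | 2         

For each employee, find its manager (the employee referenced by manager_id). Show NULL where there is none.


This is a self-join: employees is joined to a second copy of itself, matching each row's manager_id to another row's id. Use LEFT JOIN so rows with manager_id=NULL are kept.
  - employee 1 (Aaron): manager_id=NULL -> NULL
  - employee 2 (Beth): manager_id=1 -> Aaron
  - employee 3 (Xander): manager_id=NULL -> NULL
  - employee 4 (Eve): manager_id=3 -> Xander
  - employee 5 (Eli): manager_id=2 -> Beth

SQL:
SELECT a.name AS item, b.name AS manager
FROM employees a
LEFT JOIN employees b ON a.manager_id = b.id

Result:
item   | manager
-------+--------
Aaron  | NULL   
Beth   | Aaron  
Xander | NULL   
Eve    | Xander 
Eli    | Beth   


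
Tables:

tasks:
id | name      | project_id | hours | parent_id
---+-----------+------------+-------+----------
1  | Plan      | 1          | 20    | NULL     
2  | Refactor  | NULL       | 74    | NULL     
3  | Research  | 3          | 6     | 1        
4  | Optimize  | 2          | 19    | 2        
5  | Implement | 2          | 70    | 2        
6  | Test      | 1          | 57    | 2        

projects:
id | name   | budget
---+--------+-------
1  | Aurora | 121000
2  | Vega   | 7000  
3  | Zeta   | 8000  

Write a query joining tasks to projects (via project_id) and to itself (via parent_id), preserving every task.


Two LEFT JOINs from the same base table tasks: one to projects via project_id, one to tasks itself via parent_id. Both are LEFT so every task is preserved.
Match against projects:
  - task 1 (Plan): project_id=1 -> matches Aurora
  - task 2 (Refactor): project_id=NULL, no match -> kept with NULL
  - task 3 (Research): project_id=3 -> matches Zeta
  - task 4 (Optimize): project_id=2 -> matches Vega
  - task 5 (Implement): project_id=2 -> matches Vega
  - task 6 (Test): project_id=1 -> matches Aurora
Match against tasks (self):
  - task 1 (Plan): parent_id=NULL -> NULL
  - task 2 (Refactor): parent_id=NULL -> NULL
  - task 3 (Research): parent_id=1 -> Plan
  - task 4 (Optimize): parent_id=2 -> Refactor
  - task 5 (Implement): parent_id=2 -> Refactor
  - task 6 (Test): parent_id=2 -> Refactor

SQL:
SELECT a.name, b.name AS project, c.name AS parent
FROM tasks a
LEFT JOIN projects b ON a.project_id = b.id
LEFT JOIN tasks c ON a.parent_id = c.id

Result:
name      | project | parent  
----------+---------+---------
Plan      | Aurora  | NULL    
Refactor  | NULL    | NULL    
Research  | Zeta    | Plan    
Optimize  | Vega    | Refactor
Implement | Vega    | Refactor
Test      | Aurora  | Refactor


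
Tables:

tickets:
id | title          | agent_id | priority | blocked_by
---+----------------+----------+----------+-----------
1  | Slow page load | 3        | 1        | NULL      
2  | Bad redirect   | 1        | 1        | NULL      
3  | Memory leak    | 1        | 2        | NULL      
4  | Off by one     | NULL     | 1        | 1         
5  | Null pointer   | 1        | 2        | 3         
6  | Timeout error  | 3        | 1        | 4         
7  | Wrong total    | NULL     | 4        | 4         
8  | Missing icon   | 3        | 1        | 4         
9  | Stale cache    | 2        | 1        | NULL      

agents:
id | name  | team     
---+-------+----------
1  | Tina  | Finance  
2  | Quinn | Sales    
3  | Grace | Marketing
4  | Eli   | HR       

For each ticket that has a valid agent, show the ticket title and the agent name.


INNER JOIN keeps only tickets rows whose agent_id matches an id in agents. Walk through each ticket:
  - ticket 1 (Slow page load): agent_id=3 -> matches Grace
  - ticket 2 (Bad redirect): agent_id=1 -> matches Tina
  - ticket 3 (Memory leak): agent_id=1 -> matches Tina
  - ticket 4 (Off by one): agent_id=NULL, no match -> dropped
  - ticket 5 (Null pointer): agent_id=1 -> matches Tina
  - ticket 6 (Timeout error): agent_id=3 -> matches Grace
  - ticket 7 (Wrong total): agent_id=NULL, no match -> dropped
  - ticket 8 (Missing icon): agent_id=3 -> matches Grace
  - ticket 9 (Stale cache): agent_id=2 -> matches Quinn
So 2 of 9 rows are dropped.

SQL:
SELECT a.title, b.name AS agent
FROM tickets a
INNER JOIN agents b ON a.agent_id = b.id

Result:
title          | agent
---------------+------
Slow page load | Grace
Bad redirect   | Tina 
Memory leak    | Tina 
Null pointer   | Tina 
Timeout error  | Grace
Missing icon   | Grace
Stale cache    | Quinn


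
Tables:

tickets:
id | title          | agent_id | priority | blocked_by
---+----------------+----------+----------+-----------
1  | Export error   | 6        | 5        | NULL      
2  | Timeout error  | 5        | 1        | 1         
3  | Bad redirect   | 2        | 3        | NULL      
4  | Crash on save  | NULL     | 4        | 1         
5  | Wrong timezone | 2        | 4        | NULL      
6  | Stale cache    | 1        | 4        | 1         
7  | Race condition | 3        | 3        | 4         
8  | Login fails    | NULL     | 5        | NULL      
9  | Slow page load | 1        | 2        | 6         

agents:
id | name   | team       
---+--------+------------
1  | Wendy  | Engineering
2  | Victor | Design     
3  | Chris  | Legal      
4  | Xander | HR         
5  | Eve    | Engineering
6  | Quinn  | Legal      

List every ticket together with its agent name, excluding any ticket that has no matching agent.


INNER JOIN keeps only tickets rows whose agent_id matches an id in agents. Walk through each ticket:
  - ticket 1 (Export error): agent_id=6 -> matches Quinn
  - ticket 2 (Timeout error): agent_id=5 -> matches Eve
  - ticket 3 (Bad redirect): agent_id=2 -> matches Victor
  - ticket 4 (Crash on save): agent_id=NULL, no match -> dropped
  - ticket 5 (Wrong timezone): agent_id=2 -> matches Victor
  - ticket 6 (Stale cache): agent_id=1 -> matches Wendy
  - ticket 7 (Race condition): agent_id=3 -> matches Chris
  - ticket 8 (Login fails): agent_id=NULL, no match -> dropped
  - ticket 9 (Slow page load): agent_id=1 -> matches Wendy
So 2 of 9 rows are dropped.

SQL:
SELECT a.title, b.name AS agent
FROM tickets a
INNER JOIN agents b ON a.agent_id = b.id

Result:
title          | agent 
---------------+-------
Export error   | Quinn 
Timeout error  | Eve   
Bad redirect   | Victor
Wrong timezone | Victor
Stale cache    | Wendy 
Race condition | Chris 
Slow page load | Wendy 


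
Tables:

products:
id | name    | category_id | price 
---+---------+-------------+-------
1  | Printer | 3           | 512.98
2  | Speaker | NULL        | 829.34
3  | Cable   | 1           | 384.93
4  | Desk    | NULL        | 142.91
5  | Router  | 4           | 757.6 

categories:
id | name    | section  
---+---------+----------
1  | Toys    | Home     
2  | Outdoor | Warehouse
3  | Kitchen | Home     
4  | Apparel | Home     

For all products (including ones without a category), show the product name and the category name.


LEFT JOIN keeps every row from products (the left table); where category_id has no match in categories, the category columns become NULL. Walk through each product:
  - product 1 (Printer): category_id=3 -> matches Kitchen
  - product 2 (Speaker): category_id=NULL, no match -> kept with NULL
  - product 3 (Cable): category_id=1 -> matches Toys
  - product 4 (Desk): category_id=NULL, no match -> kept with NULL
  - product 5 (Router): category_id=4 -> matches Apparel
All 5 rows appear; 2 have NULL category.

SQL:
SELECT a.name, b.name AS category
FROM products a
LEFT JOIN categories b ON a.category_id = b.id

Result:
name    | category
--------+---------
Printer | Kitchen 
Speaker | NULL    
Cable   | Toys    
Desk    | NULL    
Router  | Apparel 


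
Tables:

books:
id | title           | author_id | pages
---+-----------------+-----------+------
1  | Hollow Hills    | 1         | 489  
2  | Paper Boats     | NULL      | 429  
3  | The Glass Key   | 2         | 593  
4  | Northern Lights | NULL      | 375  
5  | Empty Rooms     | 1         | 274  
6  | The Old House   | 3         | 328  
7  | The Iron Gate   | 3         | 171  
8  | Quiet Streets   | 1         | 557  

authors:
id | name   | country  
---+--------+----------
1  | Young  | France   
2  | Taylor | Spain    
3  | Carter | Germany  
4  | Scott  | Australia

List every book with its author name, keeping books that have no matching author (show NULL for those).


LEFT JOIN keeps every row from books (the left table); where author_id has no match in authors, the author columns become NULL. Walk through each book:
  - book 1 (Hollow Hills): author_id=1 -> matches Young
  - book 2 (Paper Boats): author_id=NULL, no match -> kept with NULL
  - book 3 (The Glass Key): author_id=2 -> matches Taylor
  - book 4 (Northern Lights): author_id=NULL, no match -> kept with NULL
  - book 5 (Empty Rooms): author_id=1 -> matches Young
  - book 6 (The Old House): author_id=3 -> matches Carter
  - book 7 (The Iron Gate): author_id=3 -> matches Carter
  - book 8 (Quiet Streets): author_id=1 -> matches Young
All 8 rows appear; 2 have NULL author.

SQL:
SELECT a.title, b.name AS author
FROM books a
LEFT JOIN authors b ON a.author_id = b.id

Result:
title           | author
----------------+-------
Hollow Hills    | Young 
Paper Boats     | NULL  
The Glass Key   | Taylor
Northern Lights | NULL  
Empty Rooms     | Young 
The Old House   | Carter
The Iron Gate   | Carter
Quiet Streets   | Young 


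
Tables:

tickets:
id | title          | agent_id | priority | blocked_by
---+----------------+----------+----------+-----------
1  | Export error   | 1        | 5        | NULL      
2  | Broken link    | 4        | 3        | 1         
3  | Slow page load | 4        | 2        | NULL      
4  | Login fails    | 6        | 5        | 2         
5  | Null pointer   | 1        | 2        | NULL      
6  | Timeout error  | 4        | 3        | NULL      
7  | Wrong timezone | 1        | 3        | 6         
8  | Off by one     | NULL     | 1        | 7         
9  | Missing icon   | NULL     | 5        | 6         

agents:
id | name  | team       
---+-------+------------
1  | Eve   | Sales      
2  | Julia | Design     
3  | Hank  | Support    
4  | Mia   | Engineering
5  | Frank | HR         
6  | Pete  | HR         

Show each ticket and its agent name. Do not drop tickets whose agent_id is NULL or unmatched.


LEFT JOIN keeps every row from tickets (the left table); where agent_id has no match in agents, the agent columns become NULL. Walk through each ticket:
  - ticket 1 (Export error): agent_id=1 -> matches Eve
  - ticket 2 (Broken link): agent_id=4 -> matches Mia
  - ticket 3 (Slow page load): agent_id=4 -> matches Mia
  - ticket 4 (Login fails): agent_id=6 -> matches Pete
  - ticket 5 (Null pointer): agent_id=1 -> matches Eve
  - ticket 6 (Timeout error): agent_id=4 -> matches Mia
  - ticket 7 (Wrong timezone): agent_id=1 -> matches Eve
  - ticket 8 (Off by one): agent_id=NULL, no match -> kept with NULL
  - ticket 9 (Missing icon): agent_id=NULL, no match -> kept with NULL
All 9 rows appear; 2 have NULL agent.

SQL:
SELECT a.title, b.name AS agent
FROM tickets a
LEFT JOIN agents b ON a.agent_id = b.id

Result:
title          | agent
---------------+------
Export error   | Eve  
Broken link    | Mia  
Slow page load | Mia  
Login fails    | Pete 
Null pointer   | Eve  
Timeout error  | Mia  
Wrong timezone | Eve  
Off by one     | NULL 
Missing icon   | NULL 


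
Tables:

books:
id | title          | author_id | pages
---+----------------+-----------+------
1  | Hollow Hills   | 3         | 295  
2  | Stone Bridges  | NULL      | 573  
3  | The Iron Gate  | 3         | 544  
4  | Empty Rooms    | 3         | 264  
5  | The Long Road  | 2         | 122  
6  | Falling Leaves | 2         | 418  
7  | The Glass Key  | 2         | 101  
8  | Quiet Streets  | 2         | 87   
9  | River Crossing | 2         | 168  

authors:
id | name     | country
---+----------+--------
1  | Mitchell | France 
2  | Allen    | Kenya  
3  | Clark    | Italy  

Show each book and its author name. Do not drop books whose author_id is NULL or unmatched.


LEFT JOIN keeps every row from books (the left table); where author_id has no match in authors, the author columns become NULL. Walk through each book:
  - book 1 (Hollow Hills): author_id=3 -> matches Clark
  - book 2 (Stone Bridges): author_id=NULL, no match -> kept with NULL
  - book 3 (The Iron Gate): author_id=3 -> matches Clark
  - book 4 (Empty Rooms): author_id=3 -> matches Clark
  - book 5 (The Long Road): author_id=2 -> matches Allen
  - book 6 (Falling Leaves): author_id=2 -> matches Allen
  - book 7 (The Glass Key): author_id=2 -> matches Allen
  - book 8 (Quiet Streets): author_id=2 -> matches Allen
  - book 9 (River Crossing): author_id=2 -> matches Allen
All 9 rows appear; 1 has NULL author.

SQL:
SELECT a.title, b.name AS author
FROM books a
LEFT JOIN authors b ON a.author_id = b.id

Result:
title          | author
---------------+-------
Hollow Hills   | Clark 
Stone Bridges  | NULL  
The Iron Gate  | Clark 
Empty Rooms    | Clark 
The Long Road  | Allen 
Falling Leaves | Allen 
The Glass Key  | Allen 
Quiet Streets  | Allen 
River Crossing | Allen 


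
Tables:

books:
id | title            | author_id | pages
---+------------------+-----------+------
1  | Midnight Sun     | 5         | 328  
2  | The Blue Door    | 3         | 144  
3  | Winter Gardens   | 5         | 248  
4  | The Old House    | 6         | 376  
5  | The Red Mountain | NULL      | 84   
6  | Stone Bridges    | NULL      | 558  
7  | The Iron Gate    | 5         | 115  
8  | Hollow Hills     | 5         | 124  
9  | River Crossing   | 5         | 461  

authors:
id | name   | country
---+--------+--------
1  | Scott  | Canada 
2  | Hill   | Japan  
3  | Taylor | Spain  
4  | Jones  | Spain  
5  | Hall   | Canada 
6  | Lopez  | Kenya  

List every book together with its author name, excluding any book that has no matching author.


INNER JOIN keeps only books rows whose author_id matches an id in authors. Walk through each book:
  - book 1 (Midnight Sun): author_id=5 -> matches Hall
  - book 2 (The Blue Door): author_id=3 -> matches Taylor
  - book 3 (Winter Gardens): author_id=5 -> matches Hall
  - book 4 (The Old House): author_id=6 -> matches Lopez
  - book 5 (The Red Mountain): author_id=NULL, no match -> dropped
  - book 6 (Stone Bridges): author_id=NULL, no match -> dropped
  - book 7 (The Iron Gate): author_id=5 -> matches Hall
  - book 8 (Hollow Hills): author_id=5 -> matches Hall
  - book 9 (River Crossing): author_id=5 -> matches Hall
So 2 of 9 rows are dropped.

SQL:
SELECT a.title, b.name AS author
FROM books a
INNER JOIN authors b ON a.author_id = b.id

Result:
title          | author
---------------+-------
Midnight Sun   | Hall  
The Blue Door  | Taylor
Winter Gardens | Hall  
The Old House  | Lopez 
The Iron Gate  | Hall  
Hollow Hills   | Hall  
River Crossing | Hall  


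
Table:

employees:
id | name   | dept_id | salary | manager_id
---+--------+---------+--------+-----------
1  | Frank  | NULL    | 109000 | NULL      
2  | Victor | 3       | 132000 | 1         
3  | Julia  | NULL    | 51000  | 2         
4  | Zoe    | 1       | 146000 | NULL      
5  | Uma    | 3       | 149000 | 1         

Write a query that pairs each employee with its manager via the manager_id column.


This is a self-join: employees is joined to a second copy of itself, matching each row's manager_id to another row's id. Use LEFT JOIN so rows with manager_id=NULL are kept.
  - employee 1 (Frank): manager_id=NULL -> NULL
  - employee 2 (Victor): manager_id=1 -> Frank
  - employee 3 (Julia): manager_id=2 -> Victor
  - employee 4 (Zoe): manager_id=NULL -> NULL
  - employee 5 (Uma): manager_id=1 -> Frank

SQL:
SELECT a.name AS item, b.name AS manager
FROM employees a
LEFT JOIN employees b ON a.manager_id = b.id

Result:
item   | manager
-------+--------
Frank  | NULL   
Victor | Frank  
Julia  | Victor 
Zoe    | NULL   
Uma    | Frank  


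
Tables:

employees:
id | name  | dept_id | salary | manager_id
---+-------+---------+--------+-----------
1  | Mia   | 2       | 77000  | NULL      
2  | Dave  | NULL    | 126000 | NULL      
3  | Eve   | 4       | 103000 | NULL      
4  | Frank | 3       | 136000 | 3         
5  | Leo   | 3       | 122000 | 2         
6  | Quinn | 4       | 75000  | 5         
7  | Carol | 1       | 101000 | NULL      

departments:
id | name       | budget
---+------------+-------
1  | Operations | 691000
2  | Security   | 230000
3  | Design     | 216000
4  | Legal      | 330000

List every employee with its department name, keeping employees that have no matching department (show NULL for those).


LEFT JOIN keeps every row from employees (the left table); where dept_id has no match in departments, the department columns become NULL. Walk through each employee:
  - employee 1 (Mia): dept_id=2 -> matches Security
  - employee 2 (Dave): dept_id=NULL, no match -> kept with NULL
  - employee 3 (Eve): dept_id=4 -> matches Legal
  - employee 4 (Frank): dept_id=3 -> matches Design
  - employee 5 (Leo): dept_id=3 -> matches Design
  - employee 6 (Quinn): dept_id=4 -> matches Legal
  - employee 7 (Carol): dept_id=1 -> matches Operations
All 7 rows appear; 1 has NULL department.

SQL:
SELECT a.name, b.name AS department
FROM employees a
LEFT JOIN departments b ON a.dept_id = b.id

Result:
name  | department
------+-----------
Mia   | Security  
Dave  | NULL      
Eve   | Legal     
Frank | Design    
Leo   | Design    
Quinn | Legal     
Carol | Operations


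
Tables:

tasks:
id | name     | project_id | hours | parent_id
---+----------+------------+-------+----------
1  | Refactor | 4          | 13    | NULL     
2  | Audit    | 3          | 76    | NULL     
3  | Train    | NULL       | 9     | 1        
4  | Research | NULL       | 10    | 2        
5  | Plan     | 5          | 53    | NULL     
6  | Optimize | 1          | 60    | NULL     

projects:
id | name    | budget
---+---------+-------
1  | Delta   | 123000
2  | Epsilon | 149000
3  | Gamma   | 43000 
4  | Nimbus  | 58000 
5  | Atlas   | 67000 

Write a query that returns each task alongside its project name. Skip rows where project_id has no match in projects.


INNER JOIN keeps only tasks rows whose project_id matches an id in projects. Walk through each task:
  - task 1 (Refactor): project_id=4 -> matches Nimbus
  - task 2 (Audit): project_id=3 -> matches Gamma
  - task 3 (Train): project_id=NULL, no match -> dropped
  - task 4 (Research): project_id=NULL, no match -> dropped
  - task 5 (Plan): project_id=5 -> matches Atlas
  - task 6 (Optimize): project_id=1 -> matches Delta
So 2 of 6 rows are dropped.

SQL:
SELECT a.name, b.name AS project
FROM tasks a
INNER JOIN projects b ON a.project_id = b.id

Result:
name     | project
---------+--------
Refactor | Nimbus 
Audit    | Gamma  
Plan     | Atlas  
Optimize | Delta  


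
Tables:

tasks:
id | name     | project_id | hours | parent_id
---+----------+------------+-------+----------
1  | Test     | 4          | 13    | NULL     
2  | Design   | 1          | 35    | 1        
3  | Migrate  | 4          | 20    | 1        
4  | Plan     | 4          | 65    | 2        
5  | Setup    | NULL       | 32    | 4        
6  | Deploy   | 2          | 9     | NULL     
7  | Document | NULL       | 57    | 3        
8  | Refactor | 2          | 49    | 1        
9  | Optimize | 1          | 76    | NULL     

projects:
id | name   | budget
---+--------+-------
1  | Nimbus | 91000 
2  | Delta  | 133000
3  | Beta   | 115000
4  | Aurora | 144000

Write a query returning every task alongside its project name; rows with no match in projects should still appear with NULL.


LEFT JOIN keeps every row from tasks (the left table); where project_id has no match in projects, the project columns become NULL. Walk through each task:
  - task 1 (Test): project_id=4 -> matches Aurora
  - task 2 (Design): project_id=1 -> matches Nimbus
  - task 3 (Migrate): project_id=4 -> matches Aurora
  - task 4 (Plan): project_id=4 -> matches Aurora
  - task 5 (Setup): project_id=NULL, no match -> kept with NULL
  - task 6 (Deploy): project_id=2 -> matches Delta
  - task 7 (Document): project_id=NULL, no match -> kept with NULL
  - task 8 (Refactor): project_id=2 -> matches Delta
  - task 9 (Optimize): project_id=1 -> matches Nimbus
All 9 rows appear; 2 have NULL project.

SQL:
SELECT a.name, b.name AS project
FROM tasks a
LEFT JOIN projects b ON a.project_id = b.id

Result:
name     | project
---------+--------
Test     | Aurora 
Design   | Nimbus 
Migrate  | Aurora 
Plan     | Aurora 
Setup    | NULL   
Deploy   | Delta  
Document | NULL   
Refactor | Delta  
Optimize | Nimbus 


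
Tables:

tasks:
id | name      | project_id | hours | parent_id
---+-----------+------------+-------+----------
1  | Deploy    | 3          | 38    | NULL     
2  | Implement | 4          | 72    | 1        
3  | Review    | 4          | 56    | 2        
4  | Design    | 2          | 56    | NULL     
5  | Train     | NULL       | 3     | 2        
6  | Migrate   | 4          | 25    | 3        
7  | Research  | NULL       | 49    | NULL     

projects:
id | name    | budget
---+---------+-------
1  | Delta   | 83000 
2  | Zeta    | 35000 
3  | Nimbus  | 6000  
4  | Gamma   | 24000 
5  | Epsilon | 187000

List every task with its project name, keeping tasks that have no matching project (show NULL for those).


LEFT JOIN keeps every row from tasks (the left table); where project_id has no match in projects, the project columns become NULL. Walk through each task:
  - task 1 (Deploy): project_id=3 -> matches Nimbus
  - task 2 (Implement): project_id=4 -> matches Gamma
  - task 3 (Review): project_id=4 -> matches Gamma
  - task 4 (Design): project_id=2 -> matches Zeta
  - task 5 (Train): project_id=NULL, no match -> kept with NULL
  - task 6 (Migrate): project_id=4 -> matches Gamma
  - task 7 (Research): project_id=NULL, no match -> kept with NULL
All 7 rows appear; 2 have NULL project.

SQL:
SELECT a.name, b.name AS project
FROM tasks a
LEFT JOIN projects b ON a.project_id = b.id

Result:
name      | project
----------+--------
Deploy    | Nimbus 
Implement | Gamma  
Review    | Gamma  
Design    | Zeta   
Train     | NULL   
Migrate   | Gamma  
Research  | NULL   


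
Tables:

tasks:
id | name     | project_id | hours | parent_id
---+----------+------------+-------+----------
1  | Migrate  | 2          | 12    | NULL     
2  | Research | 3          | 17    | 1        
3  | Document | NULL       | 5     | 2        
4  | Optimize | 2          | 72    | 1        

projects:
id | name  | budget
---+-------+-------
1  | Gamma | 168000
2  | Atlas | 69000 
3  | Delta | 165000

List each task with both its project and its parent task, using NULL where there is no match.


Two LEFT JOINs from the same base table tasks: one to projects via project_id, one to tasks itself via parent_id. Both are LEFT so every task is preserved.
Match against projects:
  - task 1 (Migrate): project_id=2 -> matches Atlas
  - task 2 (Research): project_id=3 -> matches Delta
  - task 3 (Document): project_id=NULL, no match -> kept with NULL
  - task 4 (Optimize): project_id=2 -> matches Atlas
Match against tasks (self):
  - task 1 (Migrate): parent_id=NULL -> NULL
  - task 2 (Research): parent_id=1 -> Migrate
  - task 3 (Document): parent_id=2 -> Research
  - task 4 (Optimize): parent_id=1 -> Migrate

SQL:
SELECT a.name, b.name AS project, c.name AS parent
FROM tasks a
LEFT JOIN projects b ON a.project_id = b.id
LEFT JOIN tasks c ON a.parent_id = c.id

Result:
name     | project | parent  
---------+---------+---------
Migrate  | Atlas   | NULL    
Research | Delta   | Migrate 
Document | NULL    | Research
Optimize | Atlas   | Migrate 


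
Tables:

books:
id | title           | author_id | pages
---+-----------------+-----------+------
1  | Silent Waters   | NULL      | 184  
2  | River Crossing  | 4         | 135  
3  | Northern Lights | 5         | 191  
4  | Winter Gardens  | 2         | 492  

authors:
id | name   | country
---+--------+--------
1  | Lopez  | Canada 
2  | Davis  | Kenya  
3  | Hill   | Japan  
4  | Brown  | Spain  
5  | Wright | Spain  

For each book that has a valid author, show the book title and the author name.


INNER JOIN keeps only books rows whose author_id matches an id in authors. Walk through each book:
  - book 1 (Silent Waters): author_id=NULL, no match -> dropped
  - book 2 (River Crossing): author_id=4 -> matches Brown
  - book 3 (Northern Lights): author_id=5 -> matches Wright
  - book 4 (Winter Gardens): author_id=2 -> matches Davis
So 1 of 4 rows is dropped.

SQL:
SELECT a.title, b.name AS author
FROM books a
INNER JOIN authors b ON a.author_id = b.id

Result:
title           | author
----------------+-------
River Crossing  | Brown 
Northern Lights | Wright
Winter Gardens  | Davis 


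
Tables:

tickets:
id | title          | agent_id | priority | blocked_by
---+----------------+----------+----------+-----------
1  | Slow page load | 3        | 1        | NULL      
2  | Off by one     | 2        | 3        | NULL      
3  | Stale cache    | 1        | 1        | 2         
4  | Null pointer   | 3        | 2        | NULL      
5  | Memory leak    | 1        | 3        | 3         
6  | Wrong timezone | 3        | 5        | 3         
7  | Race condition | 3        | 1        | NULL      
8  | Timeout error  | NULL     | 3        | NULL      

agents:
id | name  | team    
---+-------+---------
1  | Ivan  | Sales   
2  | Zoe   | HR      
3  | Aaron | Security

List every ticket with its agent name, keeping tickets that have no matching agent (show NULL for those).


LEFT JOIN keeps every row from tickets (the left table); where agent_id has no match in agents, the agent columns become NULL. Walk through each ticket:
  - ticket 1 (Slow page load): agent_id=3 -> matches Aaron
  - ticket 2 (Off by one): agent_id=2 -> matches Zoe
  - ticket 3 (Stale cache): agent_id=1 -> matches Ivan
  - ticket 4 (Null pointer): agent_id=3 -> matches Aaron
  - ticket 5 (Memory leak): agent_id=1 -> matches Ivan
  - ticket 6 (Wrong timezone): agent_id=3 -> matches Aaron
  - ticket 7 (Race condition): agent_id=3 -> matches Aaron
  - ticket 8 (Timeout error): agent_id=NULL, no match -> kept with NULL
All 8 rows appear; 1 has NULL agent.

SQL:
SELECT a.title, b.name AS agent
FROM tickets a
LEFT JOIN agents b ON a.agent_id = b.id

Result:
title          | agent
---------------+------
Slow page load | Aaron
Off by one     | Zoe  
Stale cache    | Ivan 
Null pointer   | Aaron
Memory leak    | Ivan 
Wrong timezone | Aaron
Race condition | Aaron
Timeout error  | NULL 


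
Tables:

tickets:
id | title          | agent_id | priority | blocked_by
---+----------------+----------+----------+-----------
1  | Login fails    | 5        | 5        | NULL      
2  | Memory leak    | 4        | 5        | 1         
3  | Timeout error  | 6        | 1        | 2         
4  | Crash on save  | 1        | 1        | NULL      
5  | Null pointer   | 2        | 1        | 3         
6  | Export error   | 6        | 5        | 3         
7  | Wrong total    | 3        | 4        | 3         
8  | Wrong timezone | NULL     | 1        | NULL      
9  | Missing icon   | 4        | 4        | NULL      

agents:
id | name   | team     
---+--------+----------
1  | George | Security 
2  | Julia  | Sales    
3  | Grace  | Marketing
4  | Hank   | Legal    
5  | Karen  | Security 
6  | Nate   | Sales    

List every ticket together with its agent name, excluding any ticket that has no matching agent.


INNER JOIN keeps only tickets rows whose agent_id matches an id in agents. Walk through each ticket:
  - ticket 1 (Login fails): agent_id=5 -> matches Karen
  - ticket 2 (Memory leak): agent_id=4 -> matches Hank
  - ticket 3 (Timeout error): agent_id=6 -> matches Nate
  - ticket 4 (Crash on save): agent_id=1 -> matches George
  - ticket 5 (Null pointer): agent_id=2 -> matches Julia
  - ticket 6 (Export error): agent_id=6 -> matches Nate
  - ticket 7 (Wrong total): agent_id=3 -> matches Grace
  - ticket 8 (Wrong timezone): agent_id=NULL, no match -> dropped
  - ticket 9 (Missing icon): agent_id=4 -> matches Hank
So 1 of 9 rows is dropped.

SQL:
SELECT a.title, b.name AS agent
FROM tickets a
INNER JOIN agents b ON a.agent_id = b.id

Result:
title         | agent 
--------------+-------
Login fails   | Karen 
Memory leak   | Hank  
Timeout error | Nate  
Crash on save | George
Null pointer  | Julia 
Export error  | Nate  
Wrong total   | Grace 
Missing icon  | Hank  


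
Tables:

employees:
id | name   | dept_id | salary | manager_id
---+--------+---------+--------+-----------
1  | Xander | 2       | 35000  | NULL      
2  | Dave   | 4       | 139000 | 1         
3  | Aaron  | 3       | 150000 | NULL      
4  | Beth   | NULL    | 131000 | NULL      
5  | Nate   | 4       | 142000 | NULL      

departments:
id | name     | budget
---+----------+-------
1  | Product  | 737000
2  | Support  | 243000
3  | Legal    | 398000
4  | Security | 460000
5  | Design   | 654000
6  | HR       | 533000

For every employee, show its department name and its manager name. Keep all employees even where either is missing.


Two LEFT JOINs from the same base table employees: one to departments via dept_id, one to employees itself via manager_id. Both are LEFT so every employee is preserved.
Match against departments:
  - employee 1 (Xander): dept_id=2 -> matches Support
  - employee 2 (Dave): dept_id=4 -> matches Security
  - employee 3 (Aaron): dept_id=3 -> matches Legal
  - employee 4 (Beth): dept_id=NULL, no match -> kept with NULL
  - employee 5 (Nate): dept_id=4 -> matches Security
Match against employees (self):
  - employee 1 (Xander): manager_id=NULL -> NULL
  - employee 2 (Dave): manager_id=1 -> Xander
  - employee 3 (Aaron): manager_id=NULL -> NULL
  - employee 4 (Beth): manager_id=NULL -> NULL
  - employee 5 (Nate): manager_id=NULL -> NULL

SQL:
SELECT a.name, b.name AS department, c.name AS manager
FROM employees a
LEFT JOIN departments b ON a.dept_id = b.id
LEFT JOIN employees c ON a.manager_id = c.id

Result:
name   | department | manager
-------+------------+--------
Xander | Support    | NULL   
Dave   | Security   | Xander 
Aaron  | Legal      | NULL   
Beth   | NULL       | NULL   
Nate   | Security   | NULL   


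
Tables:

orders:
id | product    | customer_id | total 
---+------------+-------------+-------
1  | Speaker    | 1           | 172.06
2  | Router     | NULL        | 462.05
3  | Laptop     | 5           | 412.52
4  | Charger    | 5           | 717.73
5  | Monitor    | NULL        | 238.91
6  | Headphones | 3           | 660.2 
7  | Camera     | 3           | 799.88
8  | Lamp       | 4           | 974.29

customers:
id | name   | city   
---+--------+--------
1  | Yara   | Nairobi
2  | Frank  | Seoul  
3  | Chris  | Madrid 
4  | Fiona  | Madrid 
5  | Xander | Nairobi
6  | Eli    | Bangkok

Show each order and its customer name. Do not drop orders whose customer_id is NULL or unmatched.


LEFT JOIN keeps every row from orders (the left table); where customer_id has no match in customers, the customer columns become NULL. Walk through each order:
  - order 1 (Speaker): customer_id=1 -> matches Yara
  - order 2 (Router): customer_id=NULL, no match -> kept with NULL
  - order 3 (Laptop): customer_id=5 -> matches Xander
  - order 4 (Charger): customer_id=5 -> matches Xander
  - order 5 (Monitor): customer_id=NULL, no match -> kept with NULL
  - order 6 (Headphones): customer_id=3 -> matches Chris
  - order 7 (Camera): customer_id=3 -> matches Chris
  - order 8 (Lamp): customer_id=4 -> matches Fiona
All 8 rows appear; 2 have NULL customer.

SQL:
SELECT a.product, b.name AS customer
FROM orders a
LEFT JOIN customers b ON a.customer_id = b.id

Result:
product    | customer
-----------+---------
Speaker    | Yara    
Router     | NULL    
Laptop     | Xander  
Charger    | Xander  
Monitor    | NULL    
Headphones | Chris   
Camera     | Chris   
Lamp       | Fiona   


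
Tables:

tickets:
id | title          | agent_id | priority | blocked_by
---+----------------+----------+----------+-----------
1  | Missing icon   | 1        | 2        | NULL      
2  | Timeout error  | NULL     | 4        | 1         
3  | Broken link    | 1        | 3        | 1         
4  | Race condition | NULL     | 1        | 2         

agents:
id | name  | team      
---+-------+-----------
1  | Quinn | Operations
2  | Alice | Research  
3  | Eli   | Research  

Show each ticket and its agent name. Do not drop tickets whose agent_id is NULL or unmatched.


LEFT JOIN keeps every row from tickets (the left table); where agent_id has no match in agents, the agent columns become NULL. Walk through each ticket:
  - ticket 1 (Missing icon): agent_id=1 -> matches Quinn
  - ticket 2 (Timeout error): agent_id=NULL, no match -> kept with NULL
  - ticket 3 (Broken link): agent_id=1 -> matches Quinn
  - ticket 4 (Race condition): agent_id=NULL, no match -> kept with NULL
All 4 rows appear; 2 have NULL agent.

SQL:
SELECT a.title, b.name AS agent
FROM tickets a
LEFT JOIN agents b ON a.agent_id = b.id

Result:
title          | agent
---------------+------
Missing icon   | Quinn
Timeout error  | NULL 
Broken link    | Quinn
Race condition | NULL 
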